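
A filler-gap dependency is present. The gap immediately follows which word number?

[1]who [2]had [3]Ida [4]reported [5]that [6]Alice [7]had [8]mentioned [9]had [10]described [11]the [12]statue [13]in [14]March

The displaced element is "who" (word 1).
It is linked across 2 clause boundaries (that → Ø).
It functions as the subject of "described", so the gap sits immediately after word 8 ("mentioned").
Base order: Ida had reported that Alice had mentioned that who had described the statue in March.

8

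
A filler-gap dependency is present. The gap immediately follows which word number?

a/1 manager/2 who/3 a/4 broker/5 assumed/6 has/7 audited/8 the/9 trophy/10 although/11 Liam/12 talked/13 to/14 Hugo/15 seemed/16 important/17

6

The displaced element is "a manager" (word 2).
It is linked across 1 clause boundary (Ø).
It functions as the subject of "audited", so the gap sits immediately after word 6 ("assumed").
Base order: A broker assumed that a manager has audited the trophy although Liam talked to Hugo.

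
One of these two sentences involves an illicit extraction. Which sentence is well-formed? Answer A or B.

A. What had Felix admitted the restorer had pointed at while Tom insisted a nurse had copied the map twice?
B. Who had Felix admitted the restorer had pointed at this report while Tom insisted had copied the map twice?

In B, the wh-phrase is extracted from inside an adjunct island (introduced by "while"), which blocks movement.
In A, the extraction path crosses only that-complement boundaries, which are transparent.
So A is grammatical.

A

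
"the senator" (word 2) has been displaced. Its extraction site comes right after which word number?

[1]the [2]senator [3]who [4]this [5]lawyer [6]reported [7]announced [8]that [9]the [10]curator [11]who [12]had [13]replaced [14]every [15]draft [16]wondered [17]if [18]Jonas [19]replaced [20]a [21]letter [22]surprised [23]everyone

The displaced element is "the senator" (word 2).
It is linked across 1 clause boundary (Ø).
It functions as the subject of "announced", so the gap sits immediately after word 6 ("reported").
Base order: This lawyer reported that the senator announced that the curator who had replaced every draft wondered if Jonas replaced a letter.

6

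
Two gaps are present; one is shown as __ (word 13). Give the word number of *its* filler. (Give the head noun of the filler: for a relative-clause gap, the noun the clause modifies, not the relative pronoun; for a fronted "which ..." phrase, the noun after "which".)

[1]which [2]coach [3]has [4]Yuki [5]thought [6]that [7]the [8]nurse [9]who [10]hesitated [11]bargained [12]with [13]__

The marked gap is the object of the preposition "with" of "bargained".
Its filler is the fronted wh-phrase "which coach", at word 2.
(The other dependency links word 8 to a gap after word 9.)

2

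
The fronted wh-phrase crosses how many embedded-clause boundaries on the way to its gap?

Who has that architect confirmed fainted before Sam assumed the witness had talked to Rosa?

"who" is extracted from the subject of "fainted".
Boundaries crossed, outermost first: [Ø] — 1 in total.

1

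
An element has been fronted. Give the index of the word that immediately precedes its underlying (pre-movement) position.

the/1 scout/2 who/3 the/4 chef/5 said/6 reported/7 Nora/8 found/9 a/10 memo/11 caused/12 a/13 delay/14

6

The displaced element is "the scout" (word 2).
It is linked across 1 clause boundary (Ø).
It functions as the subject of "reported", so the gap sits immediately after word 6 ("said").
Base order: The chef said that the scout reported Nora found a memo.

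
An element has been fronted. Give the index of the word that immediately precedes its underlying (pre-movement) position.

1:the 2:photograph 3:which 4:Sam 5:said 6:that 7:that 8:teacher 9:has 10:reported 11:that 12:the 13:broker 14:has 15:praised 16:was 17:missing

The displaced element is "the photograph" (word 2).
It is linked across 2 clause boundaries (that → that).
It functions as the direct object of "praised", so the gap sits immediately after word 15 ("praised").
Base order: Sam said that that teacher has reported that the broker has praised the photograph.

15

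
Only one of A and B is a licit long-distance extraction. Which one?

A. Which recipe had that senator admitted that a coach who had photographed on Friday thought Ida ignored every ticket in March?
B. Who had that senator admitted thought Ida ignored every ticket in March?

In A, the wh-phrase is extracted from inside a complex-NP island (relative clause) (introduced by "who"), which blocks movement.
In B, the extraction path crosses only that-complement boundaries, which are transparent.
So B is grammatical.

B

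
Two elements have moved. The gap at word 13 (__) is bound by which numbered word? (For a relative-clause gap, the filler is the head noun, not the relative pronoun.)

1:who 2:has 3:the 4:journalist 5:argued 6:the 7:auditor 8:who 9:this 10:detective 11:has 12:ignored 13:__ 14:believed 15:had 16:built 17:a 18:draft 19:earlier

7

The marked gap is inside the relative clause, the direct object of "ignored".
Its filler is the head noun "auditor" (via "who"), at word 7.
(The other dependency links word 1 to a gap after word 14.)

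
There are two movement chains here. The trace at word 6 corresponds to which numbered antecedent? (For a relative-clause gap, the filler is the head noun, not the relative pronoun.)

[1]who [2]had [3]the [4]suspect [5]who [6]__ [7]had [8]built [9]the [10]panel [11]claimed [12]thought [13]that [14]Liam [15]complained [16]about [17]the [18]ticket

4

The marked gap is inside the relative clause, the subject of "built".
Its filler is the head noun "suspect" (via "who"), at word 4.
(The other dependency links word 1 to a gap after word 11.)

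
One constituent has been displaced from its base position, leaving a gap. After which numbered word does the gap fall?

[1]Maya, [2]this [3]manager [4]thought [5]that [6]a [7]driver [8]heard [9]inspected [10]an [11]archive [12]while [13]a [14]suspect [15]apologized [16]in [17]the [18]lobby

The displaced element is "Maya" (word 1).
It is linked across 2 clause boundaries (that → Ø).
It functions as the subject of "inspected", so the gap sits immediately after word 8 ("heard").
Base order: This manager thought that a driver heard that Maya inspected an archive while a suspect apologized in the lobby.

8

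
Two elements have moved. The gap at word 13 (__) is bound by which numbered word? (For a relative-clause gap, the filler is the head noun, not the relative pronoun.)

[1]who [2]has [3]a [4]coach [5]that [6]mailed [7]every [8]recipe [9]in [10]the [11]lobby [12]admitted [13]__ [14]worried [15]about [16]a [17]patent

The marked gap is the subject of "worried".
Its filler is the fronted wh-phrase "who", at word 1.
(The other dependency links word 4 to a gap after word 5.)

1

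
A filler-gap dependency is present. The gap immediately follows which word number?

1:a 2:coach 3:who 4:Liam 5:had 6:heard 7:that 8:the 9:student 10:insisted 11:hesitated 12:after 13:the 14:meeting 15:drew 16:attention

The displaced element is "a coach" (word 2).
It is linked across 2 clause boundaries (that → Ø).
It functions as the subject of "hesitated", so the gap sits immediately after word 10 ("insisted").
Base order: Liam had heard that the student insisted a coach hesitated after the meeting.

10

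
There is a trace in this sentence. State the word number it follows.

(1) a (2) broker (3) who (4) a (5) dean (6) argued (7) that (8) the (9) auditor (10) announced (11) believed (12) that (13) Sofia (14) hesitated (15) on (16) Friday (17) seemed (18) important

10

The displaced element is "a broker" (word 2).
It is linked across 2 clause boundaries (that → Ø).
It functions as the subject of "believed", so the gap sits immediately after word 10 ("announced").
Base order: A dean argued that the auditor announced that a broker believed that Sofia hesitated on Friday.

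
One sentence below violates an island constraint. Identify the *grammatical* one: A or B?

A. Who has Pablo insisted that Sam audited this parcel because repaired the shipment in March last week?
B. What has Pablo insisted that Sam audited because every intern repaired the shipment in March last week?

B

In A, the wh-phrase is extracted from inside an adjunct island (introduced by "because"), which blocks movement.
In B, the extraction path crosses only that-complement boundaries, which are transparent.
So B is grammatical.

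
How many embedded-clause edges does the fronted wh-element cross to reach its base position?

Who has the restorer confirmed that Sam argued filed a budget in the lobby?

2

"who" is extracted from the subject of "filed".
Boundaries crossed, outermost first: [that], [Ø] — 2 in total.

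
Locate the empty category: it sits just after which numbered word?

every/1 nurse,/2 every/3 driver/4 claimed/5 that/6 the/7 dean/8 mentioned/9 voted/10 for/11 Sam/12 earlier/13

The displaced element is "every nurse" (word 2).
It is linked across 2 clause boundaries (that → Ø).
It functions as the subject of "voted", so the gap sits immediately after word 9 ("mentioned").
Base order: Every driver claimed that the dean mentioned that every nurse voted for Sam earlier.

9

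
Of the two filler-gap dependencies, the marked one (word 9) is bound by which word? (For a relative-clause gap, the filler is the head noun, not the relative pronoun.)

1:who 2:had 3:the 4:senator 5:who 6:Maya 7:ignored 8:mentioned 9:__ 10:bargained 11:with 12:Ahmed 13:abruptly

The marked gap is the subject of "bargained".
Its filler is the fronted wh-phrase "who", at word 1.
(The other dependency links word 4 to a gap after word 7.)

1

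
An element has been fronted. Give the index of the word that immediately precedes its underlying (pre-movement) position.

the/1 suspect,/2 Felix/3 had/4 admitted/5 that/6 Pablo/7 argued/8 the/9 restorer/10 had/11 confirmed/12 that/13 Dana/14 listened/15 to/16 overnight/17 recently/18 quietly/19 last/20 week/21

The displaced element is "the suspect" (word 2).
It is linked across 3 clause boundaries (that → Ø → that).
It functions as the object of the preposition "to" of "listened", so the gap sits immediately after word 16 ("to").
Base order: Felix had admitted that Pablo argued the restorer had confirmed that Dana listened to the suspect overnight recently quietly last week.

16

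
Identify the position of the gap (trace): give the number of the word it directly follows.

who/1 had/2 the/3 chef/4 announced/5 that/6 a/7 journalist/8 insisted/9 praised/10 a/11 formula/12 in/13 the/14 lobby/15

The displaced element is "who" (word 1).
It is linked across 2 clause boundaries (that → Ø).
It functions as the subject of "praised", so the gap sits immediately after word 9 ("insisted").
Base order: The chef had announced that a journalist insisted who praised a formula in the lobby.

9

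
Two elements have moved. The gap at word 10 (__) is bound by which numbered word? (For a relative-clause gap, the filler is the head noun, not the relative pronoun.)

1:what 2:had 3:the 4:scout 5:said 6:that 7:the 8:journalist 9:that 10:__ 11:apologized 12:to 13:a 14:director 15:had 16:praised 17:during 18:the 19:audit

8

The marked gap is inside the relative clause, the subject of "apologized".
Its filler is the head noun "journalist" (via "that"), at word 8.
(The other dependency links word 1 to a gap after word 16.)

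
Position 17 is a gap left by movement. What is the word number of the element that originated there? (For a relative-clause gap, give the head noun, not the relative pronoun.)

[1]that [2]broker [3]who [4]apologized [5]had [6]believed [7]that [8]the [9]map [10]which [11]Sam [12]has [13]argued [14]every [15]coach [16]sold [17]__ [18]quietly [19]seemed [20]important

The gap at 17 is the object of "sold", inside a relative clause.
The relative pronoun is "which" (word 10); it is bound by the head noun immediately before it.
Its filler is the head noun "map", at word 9.

9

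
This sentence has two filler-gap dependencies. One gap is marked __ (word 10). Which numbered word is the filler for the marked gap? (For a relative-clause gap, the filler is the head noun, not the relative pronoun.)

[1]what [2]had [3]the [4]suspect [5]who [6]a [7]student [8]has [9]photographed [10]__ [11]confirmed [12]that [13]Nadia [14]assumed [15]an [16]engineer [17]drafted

4

The marked gap is inside the relative clause, the direct object of "photographed".
Its filler is the head noun "suspect" (via "who"), at word 4.
(The other dependency links word 1 to a gap after word 17.)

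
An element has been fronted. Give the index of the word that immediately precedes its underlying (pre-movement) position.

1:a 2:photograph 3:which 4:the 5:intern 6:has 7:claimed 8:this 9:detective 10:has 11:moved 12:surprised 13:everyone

The displaced element is "a photograph" (word 2).
It is linked across 1 clause boundary (Ø).
It functions as the direct object of "moved", so the gap sits immediately after word 11 ("moved").
Base order: The intern has claimed this detective has moved a photograph.

11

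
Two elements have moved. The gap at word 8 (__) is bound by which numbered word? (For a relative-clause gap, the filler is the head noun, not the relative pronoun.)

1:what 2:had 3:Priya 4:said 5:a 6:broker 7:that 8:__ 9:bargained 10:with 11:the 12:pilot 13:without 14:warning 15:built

6

The marked gap is inside the relative clause, the subject of "bargained".
Its filler is the head noun "broker" (via "that"), at word 6.
(The other dependency links word 1 to a gap after word 15.)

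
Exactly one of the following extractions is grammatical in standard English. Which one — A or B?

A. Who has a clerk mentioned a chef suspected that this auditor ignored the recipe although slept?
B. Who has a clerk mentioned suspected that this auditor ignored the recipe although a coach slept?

In A, the wh-phrase is extracted from inside an adjunct island (introduced by "although"), which blocks movement.
In B, the extraction path crosses only that-complement boundaries, which are transparent.
So B is grammatical.

B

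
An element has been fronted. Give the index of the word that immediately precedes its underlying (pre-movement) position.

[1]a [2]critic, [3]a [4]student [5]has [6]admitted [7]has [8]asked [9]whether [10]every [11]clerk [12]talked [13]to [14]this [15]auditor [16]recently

6

The displaced element is "a critic" (word 2).
It is linked across 1 clause boundary (Ø).
It functions as the subject of "asked", so the gap sits immediately after word 6 ("admitted").
Base order: A student has admitted that a critic has asked whether every clerk talked to this auditor recently.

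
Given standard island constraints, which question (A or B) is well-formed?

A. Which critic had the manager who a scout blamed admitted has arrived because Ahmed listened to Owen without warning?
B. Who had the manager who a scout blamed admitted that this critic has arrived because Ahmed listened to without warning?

In B, the wh-phrase is extracted from inside an adjunct island (introduced by "because"), which blocks movement.
In A, the extraction path crosses only that-complement boundaries, which are transparent.
So A is grammatical.

A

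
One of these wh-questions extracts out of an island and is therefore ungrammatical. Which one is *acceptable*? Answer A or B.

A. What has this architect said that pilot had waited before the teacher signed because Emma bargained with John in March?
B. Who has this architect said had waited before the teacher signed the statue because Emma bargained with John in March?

B

In A, the wh-phrase is extracted from inside an adjunct island (introduced by "before"), which blocks movement.
In B, the extraction path crosses only that-complement boundaries, which are transparent.
So B is grammatical.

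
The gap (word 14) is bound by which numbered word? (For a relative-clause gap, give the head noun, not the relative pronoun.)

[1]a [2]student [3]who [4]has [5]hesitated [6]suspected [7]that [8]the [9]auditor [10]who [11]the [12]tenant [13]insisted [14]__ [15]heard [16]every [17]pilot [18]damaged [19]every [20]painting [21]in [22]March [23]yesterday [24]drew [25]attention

9

The gap at 14 is the subject of "heard", inside a relative clause.
The relative pronoun is "who" (word 10); it is bound by the head noun immediately before it.
Its filler is the head noun "auditor", at word 9.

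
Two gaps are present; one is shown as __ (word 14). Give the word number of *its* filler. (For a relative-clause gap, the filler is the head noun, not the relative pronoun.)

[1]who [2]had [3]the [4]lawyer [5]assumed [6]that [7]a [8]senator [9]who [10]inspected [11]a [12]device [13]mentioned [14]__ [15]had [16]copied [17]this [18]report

The marked gap is the subject of "copied".
Its filler is the fronted wh-phrase "who", at word 1.
(The other dependency links word 8 to a gap after word 9.)

1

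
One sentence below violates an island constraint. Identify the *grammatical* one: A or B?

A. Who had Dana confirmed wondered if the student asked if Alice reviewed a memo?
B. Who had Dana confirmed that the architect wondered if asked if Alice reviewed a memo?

In B, the wh-phrase is extracted from inside a wh-island (introduced by "if"), which blocks movement.
In A, the extraction path crosses only that-complement boundaries, which are transparent.
So A is grammatical.

A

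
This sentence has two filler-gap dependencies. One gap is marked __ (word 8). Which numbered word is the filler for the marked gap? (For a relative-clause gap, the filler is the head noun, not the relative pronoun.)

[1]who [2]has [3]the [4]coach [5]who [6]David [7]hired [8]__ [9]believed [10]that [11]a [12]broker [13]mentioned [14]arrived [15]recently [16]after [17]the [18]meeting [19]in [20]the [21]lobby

4

The marked gap is inside the relative clause, the direct object of "hired".
Its filler is the head noun "coach" (via "who"), at word 4.
(The other dependency links word 1 to a gap after word 13.)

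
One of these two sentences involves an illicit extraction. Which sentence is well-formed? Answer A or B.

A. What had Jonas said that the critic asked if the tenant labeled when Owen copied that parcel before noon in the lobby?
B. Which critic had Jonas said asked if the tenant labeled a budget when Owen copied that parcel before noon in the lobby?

In A, the wh-phrase is extracted from inside a wh-island (introduced by "if"), which blocks movement.
In B, the extraction path crosses only that-complement boundaries, which are transparent.
So B is grammatical.

B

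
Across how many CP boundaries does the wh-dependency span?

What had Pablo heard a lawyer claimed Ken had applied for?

"what" is extracted from the PP object of "applied".
Boundaries crossed, outermost first: [Ø], [Ø] — 2 in total.

2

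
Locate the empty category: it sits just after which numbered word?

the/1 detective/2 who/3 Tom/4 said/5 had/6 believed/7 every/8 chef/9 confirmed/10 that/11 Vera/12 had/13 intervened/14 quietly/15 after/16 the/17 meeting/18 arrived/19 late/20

5

The displaced element is "the detective" (word 2).
It is linked across 1 clause boundary (Ø).
It functions as the subject of "believed", so the gap sits immediately after word 5 ("said").
Base order: Tom said that the detective had believed every chef confirmed that Vera had intervened quietly after the meeting.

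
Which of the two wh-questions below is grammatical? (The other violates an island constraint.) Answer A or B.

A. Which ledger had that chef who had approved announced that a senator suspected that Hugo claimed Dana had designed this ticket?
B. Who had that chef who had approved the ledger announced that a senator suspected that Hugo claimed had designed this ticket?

In A, the wh-phrase is extracted from inside a complex-NP island (relative clause) (introduced by "who"), which blocks movement.
In B, the extraction path crosses only that-complement boundaries, which are transparent.
So B is grammatical.

B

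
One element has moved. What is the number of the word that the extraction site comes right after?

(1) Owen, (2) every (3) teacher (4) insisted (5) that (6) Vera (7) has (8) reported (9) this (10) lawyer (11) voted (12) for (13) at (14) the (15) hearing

12

The displaced element is "Owen" (word 1).
It is linked across 2 clause boundaries (that → Ø).
It functions as the object of the preposition "for" of "voted", so the gap sits immediately after word 12 ("for").
Base order: Every teacher insisted that Vera has reported this lawyer voted for Owen at the hearing.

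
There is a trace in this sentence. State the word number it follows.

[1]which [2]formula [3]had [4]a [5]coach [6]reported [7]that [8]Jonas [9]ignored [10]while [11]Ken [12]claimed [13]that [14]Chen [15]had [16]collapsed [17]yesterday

9

The displaced element is "which formula" (word 2).
It is linked across 1 clause boundary (that).
It functions as the direct object of "ignored", so the gap sits immediately after word 9 ("ignored").
Base order: A coach had reported that Jonas ignored which formula while Ken claimed that Chen had collapsed yesterday.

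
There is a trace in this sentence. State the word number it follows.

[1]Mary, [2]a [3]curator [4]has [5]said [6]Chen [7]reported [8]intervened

The displaced element is "Mary" (word 1).
It is linked across 2 clause boundaries (Ø → Ø).
It functions as the subject of "intervened", so the gap sits immediately after word 7 ("reported").
Base order: A curator has said Chen reported Mary intervened.

7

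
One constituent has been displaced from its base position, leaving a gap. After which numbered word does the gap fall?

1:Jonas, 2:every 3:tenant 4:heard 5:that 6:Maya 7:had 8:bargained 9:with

9

The displaced element is "Jonas" (word 1).
It is linked across 1 clause boundary (that).
It functions as the object of the preposition "with" of "bargained", so the gap sits immediately after word 9 ("with").
Base order: Every tenant heard that Maya had bargained with Jonas.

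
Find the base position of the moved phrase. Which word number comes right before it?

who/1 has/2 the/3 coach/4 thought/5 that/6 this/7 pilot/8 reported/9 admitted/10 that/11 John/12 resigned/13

The displaced element is "who" (word 1).
It is linked across 2 clause boundaries (that → Ø).
It functions as the subject of "admitted", so the gap sits immediately after word 9 ("reported").
Base order: The coach has thought that this pilot reported that who admitted that John resigned.

9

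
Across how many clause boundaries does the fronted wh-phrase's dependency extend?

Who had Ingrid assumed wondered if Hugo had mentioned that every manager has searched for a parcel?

"who" is extracted from the subject of "wondered".
Boundaries crossed, outermost first: [Ø] — 1 in total.

1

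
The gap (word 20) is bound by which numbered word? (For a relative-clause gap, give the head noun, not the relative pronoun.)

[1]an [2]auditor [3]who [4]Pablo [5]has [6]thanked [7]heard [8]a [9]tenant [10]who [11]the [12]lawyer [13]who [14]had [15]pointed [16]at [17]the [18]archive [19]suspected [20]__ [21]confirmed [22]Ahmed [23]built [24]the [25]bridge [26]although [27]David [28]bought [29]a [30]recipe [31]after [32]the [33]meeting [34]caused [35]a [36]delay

9

The gap at 20 is the subject of "confirmed", inside a relative clause.
The relative pronoun is "who" (word 10); it is bound by the head noun immediately before it.
Its filler is the head noun "tenant", at word 9.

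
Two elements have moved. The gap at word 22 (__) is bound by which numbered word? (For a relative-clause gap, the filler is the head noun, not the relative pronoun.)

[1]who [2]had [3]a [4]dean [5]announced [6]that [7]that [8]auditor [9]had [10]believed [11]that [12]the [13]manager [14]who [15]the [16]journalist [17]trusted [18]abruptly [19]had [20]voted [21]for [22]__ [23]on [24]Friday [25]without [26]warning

1

The marked gap is the object of the preposition "for" of "voted".
Its filler is the fronted wh-phrase "who", at word 1.
(The other dependency links word 13 to a gap after word 17.)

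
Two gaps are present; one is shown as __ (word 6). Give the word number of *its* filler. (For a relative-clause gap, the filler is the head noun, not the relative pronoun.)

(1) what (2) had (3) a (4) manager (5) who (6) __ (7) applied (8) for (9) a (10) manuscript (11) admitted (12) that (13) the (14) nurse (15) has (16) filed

The marked gap is inside the relative clause, the subject of "applied".
Its filler is the head noun "manager" (via "who"), at word 4.
(The other dependency links word 1 to a gap after word 16.)

4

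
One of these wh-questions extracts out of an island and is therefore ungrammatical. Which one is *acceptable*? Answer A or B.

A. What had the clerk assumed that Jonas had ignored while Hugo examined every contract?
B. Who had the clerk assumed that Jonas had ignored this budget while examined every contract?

In B, the wh-phrase is extracted from inside an adjunct island (introduced by "while"), which blocks movement.
In A, the extraction path crosses only that-complement boundaries, which are transparent.
So A is grammatical.

A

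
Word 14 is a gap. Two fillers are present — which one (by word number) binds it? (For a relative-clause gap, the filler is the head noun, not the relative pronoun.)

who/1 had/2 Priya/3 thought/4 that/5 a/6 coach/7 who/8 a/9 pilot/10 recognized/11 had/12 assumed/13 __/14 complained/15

The marked gap is the subject of "complained".
Its filler is the fronted wh-phrase "who", at word 1.
(The other dependency links word 7 to a gap after word 11.)

1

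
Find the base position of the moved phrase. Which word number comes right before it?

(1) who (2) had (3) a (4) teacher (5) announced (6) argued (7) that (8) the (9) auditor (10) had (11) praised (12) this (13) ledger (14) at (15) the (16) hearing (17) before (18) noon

5

The displaced element is "who" (word 1).
It is linked across 1 clause boundary (Ø).
It functions as the subject of "argued", so the gap sits immediately after word 5 ("announced").
Base order: A teacher had announced that who argued that the auditor had praised this ledger at the hearing before noon.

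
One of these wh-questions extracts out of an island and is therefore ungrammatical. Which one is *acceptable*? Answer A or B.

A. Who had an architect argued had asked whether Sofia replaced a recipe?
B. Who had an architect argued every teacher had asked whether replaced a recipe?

A

In B, the wh-phrase is extracted from inside a wh-island (introduced by "whether"), which blocks movement.
In A, the extraction path crosses only that-complement boundaries, which are transparent.
So A is grammatical.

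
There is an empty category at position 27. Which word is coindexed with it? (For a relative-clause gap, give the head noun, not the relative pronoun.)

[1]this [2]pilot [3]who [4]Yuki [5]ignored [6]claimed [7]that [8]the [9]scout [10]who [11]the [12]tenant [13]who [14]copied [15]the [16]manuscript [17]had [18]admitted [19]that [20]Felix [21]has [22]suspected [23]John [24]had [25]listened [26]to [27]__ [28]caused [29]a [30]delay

The gap at 27 is the prepositional object of "listened", inside a relative clause.
The relative pronoun is "who" (word 10); it is bound by the head noun immediately before it.
Its filler is the head noun "scout", at word 9.

9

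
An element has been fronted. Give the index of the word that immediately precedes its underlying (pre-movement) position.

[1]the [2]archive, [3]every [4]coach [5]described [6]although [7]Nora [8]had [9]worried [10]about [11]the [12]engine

5

The displaced element is "the archive" (word 2).
It functions as the direct object of "described", so the gap sits immediately after word 5 ("described").
Base order: Every coach described the archive although Nora had worried about the engine.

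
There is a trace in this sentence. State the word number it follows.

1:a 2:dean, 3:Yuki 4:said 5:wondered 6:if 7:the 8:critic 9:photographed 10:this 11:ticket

The displaced element is "a dean" (word 2).
It is linked across 1 clause boundary (Ø).
It functions as the subject of "wondered", so the gap sits immediately after word 4 ("said").
Base order: Yuki said that a dean wondered if the critic photographed this ticket.

4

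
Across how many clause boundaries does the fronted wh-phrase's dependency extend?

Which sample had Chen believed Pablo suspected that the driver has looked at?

"which sample" is extracted from the PP object of "looked".
Boundaries crossed, outermost first: [Ø], [that] — 2 in total.

2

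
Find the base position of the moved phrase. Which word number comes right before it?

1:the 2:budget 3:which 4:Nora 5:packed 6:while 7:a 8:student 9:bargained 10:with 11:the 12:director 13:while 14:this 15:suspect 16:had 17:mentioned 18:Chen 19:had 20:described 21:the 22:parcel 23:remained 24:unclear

5

The displaced element is "the budget" (word 2).
It functions as the direct object of "packed", so the gap sits immediately after word 5 ("packed").
Base order: Nora packed the budget while a student bargained with the director while this suspect had mentioned Chen had described the parcel.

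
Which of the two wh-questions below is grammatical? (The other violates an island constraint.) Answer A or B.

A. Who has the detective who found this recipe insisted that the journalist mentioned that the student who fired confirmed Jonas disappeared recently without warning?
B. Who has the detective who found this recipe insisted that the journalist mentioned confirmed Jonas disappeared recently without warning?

B

In A, the wh-phrase is extracted from inside a complex-NP island (relative clause) (introduced by "who"), which blocks movement.
In B, the extraction path crosses only that-complement boundaries, which are transparent.
So B is grammatical.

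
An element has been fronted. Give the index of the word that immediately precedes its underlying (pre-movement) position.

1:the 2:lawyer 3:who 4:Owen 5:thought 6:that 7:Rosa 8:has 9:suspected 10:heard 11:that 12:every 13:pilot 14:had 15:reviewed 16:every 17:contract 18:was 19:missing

The displaced element is "the lawyer" (word 2).
It is linked across 2 clause boundaries (that → Ø).
It functions as the subject of "heard", so the gap sits immediately after word 9 ("suspected").
Base order: Owen thought that Rosa has suspected that the lawyer heard that every pilot had reviewed every contract.

9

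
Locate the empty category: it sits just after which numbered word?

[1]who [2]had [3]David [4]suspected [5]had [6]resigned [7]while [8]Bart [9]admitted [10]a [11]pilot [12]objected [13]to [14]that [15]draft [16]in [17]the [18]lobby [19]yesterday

The displaced element is "who" (word 1).
It is linked across 1 clause boundary (Ø).
It functions as the subject of "resigned", so the gap sits immediately after word 4 ("suspected").
Base order: David had suspected that who had resigned while Bart admitted a pilot objected to that draft in the lobby yesterday.

4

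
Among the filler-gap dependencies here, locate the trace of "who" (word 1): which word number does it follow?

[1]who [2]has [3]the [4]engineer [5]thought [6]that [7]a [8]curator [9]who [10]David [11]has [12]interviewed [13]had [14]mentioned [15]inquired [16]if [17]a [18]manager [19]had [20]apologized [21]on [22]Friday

The displaced element is "who" (word 1).
It is linked across 2 clause boundaries (that → Ø).
It functions as the subject of "inquired", so the gap sits immediately after word 14 ("mentioned").
Base order: The engineer has thought that a curator who David has interviewed had mentioned that who inquired if a manager had apologized on Friday.

14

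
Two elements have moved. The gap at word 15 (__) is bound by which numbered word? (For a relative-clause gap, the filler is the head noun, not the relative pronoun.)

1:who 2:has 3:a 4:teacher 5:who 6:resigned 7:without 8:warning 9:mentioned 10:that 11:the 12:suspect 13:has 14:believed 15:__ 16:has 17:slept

The marked gap is the subject of "slept".
Its filler is the fronted wh-phrase "who", at word 1.
(The other dependency links word 4 to a gap after word 5.)

1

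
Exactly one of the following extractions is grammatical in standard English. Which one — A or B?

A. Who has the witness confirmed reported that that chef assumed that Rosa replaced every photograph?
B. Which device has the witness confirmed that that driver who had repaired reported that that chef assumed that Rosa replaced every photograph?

In B, the wh-phrase is extracted from inside a complex-NP island (relative clause) (introduced by "who"), which blocks movement.
In A, the extraction path crosses only that-complement boundaries, which are transparent.
So A is grammatical.

A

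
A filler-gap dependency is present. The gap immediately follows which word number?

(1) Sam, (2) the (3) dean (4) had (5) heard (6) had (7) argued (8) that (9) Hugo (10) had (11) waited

The displaced element is "Sam" (word 1).
It is linked across 1 clause boundary (Ø).
It functions as the subject of "argued", so the gap sits immediately after word 5 ("heard").
Base order: The dean had heard that Sam had argued that Hugo had waited.

5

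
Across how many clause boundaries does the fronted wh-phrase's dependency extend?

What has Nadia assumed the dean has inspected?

"what" is extracted from the object of "inspected".
Boundaries crossed, outermost first: [Ø] — 1 in total.

1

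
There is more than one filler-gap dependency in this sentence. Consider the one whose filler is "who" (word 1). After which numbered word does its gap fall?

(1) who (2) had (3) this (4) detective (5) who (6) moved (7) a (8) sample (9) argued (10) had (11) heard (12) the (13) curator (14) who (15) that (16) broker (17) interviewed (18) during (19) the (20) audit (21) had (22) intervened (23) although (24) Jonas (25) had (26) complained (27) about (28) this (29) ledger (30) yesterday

The displaced element is "who" (word 1).
It is linked across 1 clause boundary (Ø).
It functions as the subject of "heard", so the gap sits immediately after word 9 ("argued").
Base order: This detective who moved a sample had argued that who had heard the curator who that broker interviewed during the audit had intervened although Jonas had complained about this ledger yesterday.

9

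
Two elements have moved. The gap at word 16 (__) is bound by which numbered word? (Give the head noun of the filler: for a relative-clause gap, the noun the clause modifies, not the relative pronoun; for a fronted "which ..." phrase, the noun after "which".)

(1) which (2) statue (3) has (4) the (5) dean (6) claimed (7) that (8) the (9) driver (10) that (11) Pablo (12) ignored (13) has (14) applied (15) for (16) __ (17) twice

2

The marked gap is the object of the preposition "for" of "applied".
Its filler is the fronted wh-phrase "which statue", at word 2.
(The other dependency links word 9 to a gap after word 12.)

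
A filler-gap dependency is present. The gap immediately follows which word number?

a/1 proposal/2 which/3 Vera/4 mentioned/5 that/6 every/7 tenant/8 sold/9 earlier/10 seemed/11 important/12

The displaced element is "a proposal" (word 2).
It is linked across 1 clause boundary (that).
It functions as the direct object of "sold", so the gap sits immediately after word 9 ("sold").
Base order: Vera mentioned that every tenant sold a proposal earlier.

9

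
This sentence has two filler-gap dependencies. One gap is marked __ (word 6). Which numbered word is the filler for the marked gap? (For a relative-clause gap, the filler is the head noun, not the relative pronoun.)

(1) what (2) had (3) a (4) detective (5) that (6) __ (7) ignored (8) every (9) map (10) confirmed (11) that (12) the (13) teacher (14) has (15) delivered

The marked gap is inside the relative clause, the subject of "ignored".
Its filler is the head noun "detective" (via "that"), at word 4.
(The other dependency links word 1 to a gap after word 15.)

4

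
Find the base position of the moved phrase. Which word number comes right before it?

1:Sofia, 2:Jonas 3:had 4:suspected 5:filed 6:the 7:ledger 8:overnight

The displaced element is "Sofia" (word 1).
It is linked across 1 clause boundary (Ø).
It functions as the subject of "filed", so the gap sits immediately after word 4 ("suspected").
Base order: Jonas had suspected that Sofia filed the ledger overnight.

4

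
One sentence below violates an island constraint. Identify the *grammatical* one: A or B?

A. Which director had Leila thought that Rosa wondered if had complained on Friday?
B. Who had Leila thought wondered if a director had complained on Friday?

B

In A, the wh-phrase is extracted from inside a wh-island (introduced by "if"), which blocks movement.
In B, the extraction path crosses only that-complement boundaries, which are transparent.
So B is grammatical.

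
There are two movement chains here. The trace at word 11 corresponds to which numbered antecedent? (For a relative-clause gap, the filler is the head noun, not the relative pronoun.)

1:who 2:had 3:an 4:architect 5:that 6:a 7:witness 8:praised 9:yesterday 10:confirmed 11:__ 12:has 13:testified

The marked gap is the subject of "testified".
Its filler is the fronted wh-phrase "who", at word 1.
(The other dependency links word 4 to a gap after word 8.)

1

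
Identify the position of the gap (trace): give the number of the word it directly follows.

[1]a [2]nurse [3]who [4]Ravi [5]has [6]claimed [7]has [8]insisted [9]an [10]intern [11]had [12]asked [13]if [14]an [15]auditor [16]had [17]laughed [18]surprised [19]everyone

6

The displaced element is "a nurse" (word 2).
It is linked across 1 clause boundary (Ø).
It functions as the subject of "insisted", so the gap sits immediately after word 6 ("claimed").
Base order: Ravi has claimed a nurse has insisted an intern had asked if an auditor had laughed.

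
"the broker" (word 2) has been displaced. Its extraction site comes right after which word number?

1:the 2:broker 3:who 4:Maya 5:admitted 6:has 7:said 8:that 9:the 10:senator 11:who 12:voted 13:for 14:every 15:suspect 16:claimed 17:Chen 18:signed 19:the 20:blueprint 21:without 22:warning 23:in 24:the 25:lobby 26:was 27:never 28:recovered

5

The displaced element is "the broker" (word 2).
It is linked across 1 clause boundary (Ø).
It functions as the subject of "said", so the gap sits immediately after word 5 ("admitted").
Base order: Maya admitted that the broker has said that the senator who voted for every suspect claimed Chen signed the blueprint without warning in the lobby.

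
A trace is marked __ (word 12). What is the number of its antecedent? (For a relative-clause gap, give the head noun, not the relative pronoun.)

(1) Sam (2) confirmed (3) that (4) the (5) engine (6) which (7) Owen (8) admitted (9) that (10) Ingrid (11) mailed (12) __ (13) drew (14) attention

5

The gap at 12 is the object of "mailed", inside a relative clause.
The relative pronoun is "which" (word 6); it is bound by the head noun immediately before it.
Its filler is the head noun "engine", at word 5.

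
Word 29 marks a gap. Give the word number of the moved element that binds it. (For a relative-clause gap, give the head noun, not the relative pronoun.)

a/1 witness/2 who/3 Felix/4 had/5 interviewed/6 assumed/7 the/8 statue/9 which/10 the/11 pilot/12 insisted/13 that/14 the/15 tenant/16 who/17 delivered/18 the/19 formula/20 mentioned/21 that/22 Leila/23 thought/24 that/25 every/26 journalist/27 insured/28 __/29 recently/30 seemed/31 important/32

The gap at 29 is the object of "insured", inside a relative clause.
The relative pronoun is "which" (word 10); it is bound by the head noun immediately before it.
Its filler is the head noun "statue", at word 9.

9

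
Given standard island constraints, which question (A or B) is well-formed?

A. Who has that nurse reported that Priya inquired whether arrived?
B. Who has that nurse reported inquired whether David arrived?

In A, the wh-phrase is extracted from inside a wh-island (introduced by "whether"), which blocks movement.
In B, the extraction path crosses only that-complement boundaries, which are transparent.
So B is grammatical.

B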